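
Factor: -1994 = -1 * 2^1 * 997^1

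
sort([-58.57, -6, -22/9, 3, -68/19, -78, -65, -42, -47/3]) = [-78, -65, -58.57, -42, -47/3, -6, -68/19, -22/9, 3]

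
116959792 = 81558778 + 35401014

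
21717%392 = 157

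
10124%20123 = 10124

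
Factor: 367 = 367^1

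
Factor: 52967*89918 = 2^1*44959^1*52967^1 = 4762686706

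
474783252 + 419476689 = 894259941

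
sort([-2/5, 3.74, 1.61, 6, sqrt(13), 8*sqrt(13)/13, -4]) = [-4, -2/5, 1.61, 8*sqrt(13)/13, sqrt(13), 3.74, 6]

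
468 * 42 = 19656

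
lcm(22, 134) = 1474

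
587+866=1453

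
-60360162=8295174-68655336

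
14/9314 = 7/4657 ≈ 0.00150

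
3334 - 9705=-6371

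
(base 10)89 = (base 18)4h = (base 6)225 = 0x59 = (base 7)155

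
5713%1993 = 1727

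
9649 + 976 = 10625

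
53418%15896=5730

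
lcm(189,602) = 16254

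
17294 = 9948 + 7346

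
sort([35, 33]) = [33, 35]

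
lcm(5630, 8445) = 16890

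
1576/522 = 3 + 5/261 ≈ 3.02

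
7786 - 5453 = 2333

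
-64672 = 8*(-8084)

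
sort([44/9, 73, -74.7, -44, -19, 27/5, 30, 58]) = [-74.7, -44, -19, 44/9, 27/5, 30, 58, 73]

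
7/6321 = 1/903 ≈ 0.00111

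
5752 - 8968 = -3216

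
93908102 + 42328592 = 136236694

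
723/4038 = 241/1346 ≈ 0.179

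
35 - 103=-68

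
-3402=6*(-567)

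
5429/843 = 6 + 371/843≈6.44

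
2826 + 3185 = 6011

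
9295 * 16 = 148720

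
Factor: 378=2^1 * 3^3 * 7^1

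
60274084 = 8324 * 7241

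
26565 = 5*5313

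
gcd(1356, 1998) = 6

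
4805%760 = 245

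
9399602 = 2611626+6787976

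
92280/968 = 11535/121 ≈ 95.33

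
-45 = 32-77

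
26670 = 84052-57382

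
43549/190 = 229 + 39/190 ≈ 229.21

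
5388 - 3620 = 1768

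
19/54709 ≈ 0.000347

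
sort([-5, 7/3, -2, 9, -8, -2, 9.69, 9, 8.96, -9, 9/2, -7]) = [-9, -8, -7, -5, -2, -2, 7/3, 9/2, 8.96, 9, 9, 9.69]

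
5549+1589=7138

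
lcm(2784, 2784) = 2784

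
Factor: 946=2^1 * 11^1 * 43^1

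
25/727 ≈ 0.0344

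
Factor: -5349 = -1 * 3^1 * 1783^1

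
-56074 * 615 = -34485510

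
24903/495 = 2767/55 ≈ 50.31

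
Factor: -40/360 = -1*3^(-2) = -1/9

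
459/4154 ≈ 0.110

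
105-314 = -209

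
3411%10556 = 3411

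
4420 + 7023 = 11443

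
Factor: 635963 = 769^1*827^1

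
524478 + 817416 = 1341894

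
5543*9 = 49887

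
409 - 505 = -96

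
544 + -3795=-3251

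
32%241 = 32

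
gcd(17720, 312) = 8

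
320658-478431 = -157773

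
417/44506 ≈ 0.00937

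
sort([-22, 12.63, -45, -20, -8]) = [-45, -22, -20, -8, 12.63]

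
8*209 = 1672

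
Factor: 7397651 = 23^1 * 181^1 * 1777^1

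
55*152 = 8360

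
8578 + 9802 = 18380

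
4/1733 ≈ 0.00231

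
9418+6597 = 16015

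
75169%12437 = 547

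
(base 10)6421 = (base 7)24502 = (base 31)6l4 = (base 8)14425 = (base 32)68l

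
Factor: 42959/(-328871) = -1*7^1*17^1*911^(-1) = -119/911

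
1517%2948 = 1517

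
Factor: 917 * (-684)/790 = -1 * 2^1 * 3^2 * 5^(-1) * 7^1 * 19^1 * 79^(-1) * 131^1 = -313614/395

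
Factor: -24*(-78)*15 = 2^4*3^3*5^1*13^1 = 28080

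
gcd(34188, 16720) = 44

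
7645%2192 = 1069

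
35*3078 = 107730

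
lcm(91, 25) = 2275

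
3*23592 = 70776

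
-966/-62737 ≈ 0.0154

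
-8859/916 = -9 - 615/916 ≈ -9.67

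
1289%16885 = 1289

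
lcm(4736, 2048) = 75776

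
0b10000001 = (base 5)1004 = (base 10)129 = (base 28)4h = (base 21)63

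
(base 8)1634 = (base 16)39c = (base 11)770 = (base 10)924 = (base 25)1bo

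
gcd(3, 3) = 3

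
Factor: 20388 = 2^2 * 3^1 * 1699^1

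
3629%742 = 661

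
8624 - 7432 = 1192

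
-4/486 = -2/243 ≈ -0.00823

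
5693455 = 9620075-3926620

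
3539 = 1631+1908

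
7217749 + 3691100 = 10908849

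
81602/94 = 868+5/47 ≈ 868.11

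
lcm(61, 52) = 3172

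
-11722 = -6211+-5511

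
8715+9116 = 17831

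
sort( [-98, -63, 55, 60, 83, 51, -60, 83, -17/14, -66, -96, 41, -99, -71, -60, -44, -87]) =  [-99, -98, -96, -87, -71, -66, -63, -60, -60, -44, -17/14, 41, 51, 55, 60, 83, 83]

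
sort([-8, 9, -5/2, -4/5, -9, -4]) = [-9, -8, -4, -5/2, -4/5, 9]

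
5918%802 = 304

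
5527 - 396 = 5131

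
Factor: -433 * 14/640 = -1 * 2^(-6) * 5^(-1) * 7^1 * 433^1 = -3031/320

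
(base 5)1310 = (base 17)c1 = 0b11001101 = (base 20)a5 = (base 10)205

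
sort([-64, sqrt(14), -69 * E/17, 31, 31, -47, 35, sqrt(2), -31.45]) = [-64, -47, -31.45, -69 * E/17, sqrt(2), sqrt(14), 31, 31, 35]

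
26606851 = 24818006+1788845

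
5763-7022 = -1259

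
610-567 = 43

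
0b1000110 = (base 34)22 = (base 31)28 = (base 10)70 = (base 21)37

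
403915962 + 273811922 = 677727884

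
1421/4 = 355+1/4 = 355.25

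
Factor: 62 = 2^1 * 31^1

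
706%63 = 13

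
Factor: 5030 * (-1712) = -1 * 2^5 * 5^1 * 107^1 * 503^1 = -8611360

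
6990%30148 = 6990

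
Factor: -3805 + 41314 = 3^1 * 12503^1 = 37509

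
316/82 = 158/41 ≈ 3.85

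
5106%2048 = 1010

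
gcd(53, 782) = 1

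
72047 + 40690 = 112737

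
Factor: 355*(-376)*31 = -1*2^3*5^1*31^1*47^1*71^1 = -4137880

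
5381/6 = 896 + 5/6≈896.83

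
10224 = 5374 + 4850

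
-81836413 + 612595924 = 530759511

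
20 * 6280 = 125600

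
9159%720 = 519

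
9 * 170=1530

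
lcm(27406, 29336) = 2082856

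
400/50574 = 200/25287 ≈ 0.00791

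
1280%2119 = 1280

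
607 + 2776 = 3383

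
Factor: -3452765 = -1*5^1*690553^1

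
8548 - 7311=1237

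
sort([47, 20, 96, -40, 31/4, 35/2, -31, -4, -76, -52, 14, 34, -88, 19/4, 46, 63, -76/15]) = [-88, -76, -52, -40, -31, -76/15, -4, 19/4, 31/4, 14, 35/2, 20, 34, 46, 47, 63, 96]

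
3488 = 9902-6414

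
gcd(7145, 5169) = 1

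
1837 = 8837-7000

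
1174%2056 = 1174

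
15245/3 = 5081+2/3 ≈ 5081.67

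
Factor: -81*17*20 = -1*2^2*3^4*5^1*17^1 = -27540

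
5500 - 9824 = -4324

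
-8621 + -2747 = -11368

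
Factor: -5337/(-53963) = 3^2*7^(-1)*13^(-1) = 9/91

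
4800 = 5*960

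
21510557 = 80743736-59233179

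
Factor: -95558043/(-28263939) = 7^1 * 11^(-1) * 856483^(-1) * 4550383^1 = 31852681/9421313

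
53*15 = 795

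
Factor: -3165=-1*3^1*5^1*211^1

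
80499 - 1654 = 78845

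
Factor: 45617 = 11^2*13^1*29^1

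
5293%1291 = 129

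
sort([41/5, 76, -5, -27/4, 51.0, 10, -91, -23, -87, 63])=[-91, -87, -23, -27/4, -5, 41/5, 10, 51.0, 63, 76]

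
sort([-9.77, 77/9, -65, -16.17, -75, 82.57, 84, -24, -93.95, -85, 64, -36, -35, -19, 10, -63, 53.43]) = [-93.95, -85, -75, -65, -63, -36, -35, -24, -19, -16.17, -9.77, 77/9, 10, 53.43, 64, 82.57, 84]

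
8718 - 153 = 8565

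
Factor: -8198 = -1 * 2^1 * 4099^1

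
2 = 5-3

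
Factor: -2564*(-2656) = 2^7*83^1*641^1 = 6809984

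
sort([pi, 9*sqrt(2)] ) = [pi, 9*sqrt(2)] 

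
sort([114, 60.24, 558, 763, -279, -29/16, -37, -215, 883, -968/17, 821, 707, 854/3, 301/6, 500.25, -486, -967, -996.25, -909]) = [-996.25, -967, -909, -486, -279, -215, -968/17, -37, -29/16, 301/6, 60.24, 114, 854/3, 500.25, 558, 707, 763, 821, 883]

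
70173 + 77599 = 147772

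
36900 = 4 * 9225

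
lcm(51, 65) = 3315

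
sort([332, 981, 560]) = [332, 560, 981]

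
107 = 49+58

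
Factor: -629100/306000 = -1 * 2^(-2) * 3^1 * 5^(-1) * 17^(-1) * 233^1 = -699/340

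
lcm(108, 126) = 756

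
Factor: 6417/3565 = 3^2 * 5^(-1) = 9/5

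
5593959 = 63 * 88793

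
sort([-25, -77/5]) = [-25, -77/5]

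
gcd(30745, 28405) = 65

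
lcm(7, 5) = 35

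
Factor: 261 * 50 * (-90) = -1 * 2^2 * 3^4 * 5^3 * 29^1 = -1174500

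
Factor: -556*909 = -1*2^2*3^2*101^1*139^1 = -505404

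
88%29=1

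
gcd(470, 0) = 470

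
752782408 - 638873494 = 113908914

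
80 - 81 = -1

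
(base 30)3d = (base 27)3m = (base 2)1100111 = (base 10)103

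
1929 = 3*643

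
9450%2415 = 2205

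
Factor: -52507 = -1 * 7^1 * 13^1 * 577^1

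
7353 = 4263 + 3090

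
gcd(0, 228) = 228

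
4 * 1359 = 5436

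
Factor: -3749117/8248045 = -1 * 5^(-1) * 13^(-2) * 43^(-1) * 227^(-1) * 3749117^1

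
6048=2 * 3024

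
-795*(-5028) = 3997260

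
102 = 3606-3504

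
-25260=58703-83963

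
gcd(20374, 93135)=1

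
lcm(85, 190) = 3230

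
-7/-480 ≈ 0.0146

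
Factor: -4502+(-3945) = -1*8447^1 = -8447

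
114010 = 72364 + 41646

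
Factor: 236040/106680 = 127^(-1)*281^1 = 281/127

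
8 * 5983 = 47864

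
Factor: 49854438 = 2^1 * 3^2 * 17^1 * 191^1 * 853^1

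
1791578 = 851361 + 940217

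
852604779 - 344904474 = 507700305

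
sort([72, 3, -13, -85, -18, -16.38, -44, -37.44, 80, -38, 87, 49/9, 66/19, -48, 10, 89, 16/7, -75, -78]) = [-85, -78, -75, -48, -44, -38, -37.44, -18, -16.38, -13, 16/7, 3, 66/19, 49/9, 10, 72, 80, 87, 89]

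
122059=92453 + 29606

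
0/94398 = 0 = 0.00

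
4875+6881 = 11756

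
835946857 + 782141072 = 1618087929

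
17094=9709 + 7385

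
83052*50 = 4152600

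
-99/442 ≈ -0.224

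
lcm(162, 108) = 324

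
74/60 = 37/30 ≈ 1.23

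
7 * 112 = 784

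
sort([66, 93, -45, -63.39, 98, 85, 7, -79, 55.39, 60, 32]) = [-79, -63.39, -45, 7, 32, 55.39, 60, 66, 85, 93, 98]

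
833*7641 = 6364953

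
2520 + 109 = 2629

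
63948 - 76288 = -12340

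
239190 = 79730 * 3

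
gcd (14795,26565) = 55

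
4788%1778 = 1232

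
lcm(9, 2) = 18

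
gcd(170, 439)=1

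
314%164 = 150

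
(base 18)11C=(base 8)542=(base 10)354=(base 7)1014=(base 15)189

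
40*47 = 1880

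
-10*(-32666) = 326660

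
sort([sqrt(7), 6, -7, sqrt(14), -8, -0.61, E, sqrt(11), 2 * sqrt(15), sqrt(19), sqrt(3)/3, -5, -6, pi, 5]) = [-8, -7, -6, -5, -0.61, sqrt(3)/3, sqrt(7), E, pi, sqrt(11), sqrt(14), sqrt(19), 5, 6, 2 * sqrt(15)]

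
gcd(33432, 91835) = 1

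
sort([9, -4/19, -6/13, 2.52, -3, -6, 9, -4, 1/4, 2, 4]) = [-6, -4, -3, -6/13, -4/19, 1/4, 2, 2.52, 4, 9, 9]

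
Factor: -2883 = -1*3^1*31^2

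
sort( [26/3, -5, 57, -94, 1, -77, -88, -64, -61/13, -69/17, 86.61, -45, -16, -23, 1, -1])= [-94, -88, -77, -64, -45, -23, -16, -5, -61/13, -69/17, -1, 1, 1, 26/3, 57, 86.61]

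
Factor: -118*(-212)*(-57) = -1*2^3*3^1*19^1*53^1*59^1 = -1425912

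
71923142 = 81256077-9332935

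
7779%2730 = 2319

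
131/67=1+64/67 ≈ 1.96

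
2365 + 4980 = 7345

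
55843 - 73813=-17970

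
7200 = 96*75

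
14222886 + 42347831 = 56570717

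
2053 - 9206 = -7153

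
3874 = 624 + 3250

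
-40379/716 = -56-283/716≈-56.40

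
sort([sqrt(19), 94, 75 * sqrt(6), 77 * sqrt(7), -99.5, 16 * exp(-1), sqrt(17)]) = [-99.5, sqrt(17), sqrt(19), 16 * exp(-1), 94, 75 * sqrt(6), 77 * sqrt(7)]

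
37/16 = 2 + 5/16 ≈ 2.31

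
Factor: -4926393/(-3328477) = 3^3*19^(-1)*23^1*167^(-1)*1049^(-1)*7933^1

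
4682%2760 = 1922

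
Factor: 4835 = 5^1 * 967^1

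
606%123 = 114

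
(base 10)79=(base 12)67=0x4f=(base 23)3a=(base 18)47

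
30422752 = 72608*419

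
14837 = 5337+9500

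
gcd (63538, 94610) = 2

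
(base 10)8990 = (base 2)10001100011110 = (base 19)15h3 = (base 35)7bu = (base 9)13288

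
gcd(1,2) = 1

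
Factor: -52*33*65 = -1*2^2*3^1*5^1*11^1*13^2 = -111540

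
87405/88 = 993+21/88 ≈ 993.24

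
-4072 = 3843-7915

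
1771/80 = 22 + 11/80 ≈ 22.14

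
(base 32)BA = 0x16A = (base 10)362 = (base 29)CE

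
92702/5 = 18540 + 2/5 = 18540.40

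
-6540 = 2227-8767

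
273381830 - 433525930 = -160144100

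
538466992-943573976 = -405106984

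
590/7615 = 118/1523 ≈ 0.0775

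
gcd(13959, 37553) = 47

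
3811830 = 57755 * 66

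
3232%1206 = 820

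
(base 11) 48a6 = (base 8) 14410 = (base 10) 6408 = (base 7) 24453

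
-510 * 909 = -463590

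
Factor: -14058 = -1 * 2^1 * 3^2 * 11^1 * 71^1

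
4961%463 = 331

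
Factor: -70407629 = -1 * 2917^1 * 24137^1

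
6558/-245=-26 - 188/245 ≈ -26.77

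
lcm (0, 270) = 0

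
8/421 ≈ 0.0190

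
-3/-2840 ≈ 0.00106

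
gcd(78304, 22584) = 8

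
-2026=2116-4142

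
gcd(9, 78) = 3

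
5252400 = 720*7295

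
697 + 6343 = 7040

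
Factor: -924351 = -1*3^1*308117^1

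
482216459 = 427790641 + 54425818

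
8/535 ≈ 0.0150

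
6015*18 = 108270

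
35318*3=105954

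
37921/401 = 94 + 227/401 ≈ 94.57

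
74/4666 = 37/2333 ≈ 0.0159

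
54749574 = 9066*6039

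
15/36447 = 5/12149 ≈ 0.000412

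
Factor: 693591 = 3^1*231197^1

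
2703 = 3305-602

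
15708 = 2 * 7854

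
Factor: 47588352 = 2^10*3^1*7^1*2213^1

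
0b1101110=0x6e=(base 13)86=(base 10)110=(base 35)35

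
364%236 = 128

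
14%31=14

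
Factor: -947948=-1*2^2*19^1*12473^1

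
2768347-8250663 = -5482316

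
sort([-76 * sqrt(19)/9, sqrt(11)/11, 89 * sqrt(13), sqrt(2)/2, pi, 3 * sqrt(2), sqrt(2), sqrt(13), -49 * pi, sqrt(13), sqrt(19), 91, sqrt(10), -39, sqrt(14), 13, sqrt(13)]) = [-49 * pi, -39, -76 * sqrt(19)/9, sqrt(11)/11, sqrt(2)/2, sqrt(2), pi, sqrt(10), sqrt(13), sqrt(13), sqrt(13), sqrt(14), 3 * sqrt(2), sqrt(19), 13, 91, 89 * sqrt(13)]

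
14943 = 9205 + 5738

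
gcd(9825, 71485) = 5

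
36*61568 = 2216448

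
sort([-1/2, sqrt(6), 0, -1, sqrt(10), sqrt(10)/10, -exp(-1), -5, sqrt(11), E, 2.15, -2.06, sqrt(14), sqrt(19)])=[-5, -2.06, -1, -1/2, -exp(-1), 0, sqrt(10)/10, 2.15, sqrt(6), E, sqrt(10), sqrt(11), sqrt(14), sqrt(19)]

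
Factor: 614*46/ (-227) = -1*2^2*23^1*227^ (-1)*307^1 = -28244/227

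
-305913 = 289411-595324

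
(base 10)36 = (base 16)24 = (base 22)1e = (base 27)19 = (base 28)18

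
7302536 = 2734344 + 4568192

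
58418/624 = 29209/312≈93.62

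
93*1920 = 178560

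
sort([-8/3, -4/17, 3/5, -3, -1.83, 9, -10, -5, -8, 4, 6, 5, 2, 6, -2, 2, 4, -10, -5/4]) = [-10, -10, -8, -5, -3, -8/3, -2, -1.83, -5/4, -4/17, 3/5, 2, 2, 4, 4, 5, 6, 6, 9]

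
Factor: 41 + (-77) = -1*2^2*3^2 = -36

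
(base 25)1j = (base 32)1c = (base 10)44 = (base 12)38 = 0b101100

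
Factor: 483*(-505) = -1*3^1*5^1*7^1*23^1*101^1 = -243915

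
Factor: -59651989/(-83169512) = 2^(-3)*67^(-1)*139^1*181^1*2371^1*155167^(-1)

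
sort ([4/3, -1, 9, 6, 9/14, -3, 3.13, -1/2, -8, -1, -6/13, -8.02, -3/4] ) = [-8.02, -8, -3, -1, -1, -3/4, -1/2, -6/13, 9/14, 4/3, 3.13, 6, 9] 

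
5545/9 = 616 + 1/9≈616.11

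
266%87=5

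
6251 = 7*893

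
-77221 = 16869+-94090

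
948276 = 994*954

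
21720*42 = 912240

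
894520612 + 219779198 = 1114299810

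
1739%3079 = 1739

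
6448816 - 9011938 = -2563122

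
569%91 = 23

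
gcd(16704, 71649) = 9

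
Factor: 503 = 503^1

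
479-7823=-7344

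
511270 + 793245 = 1304515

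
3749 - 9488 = -5739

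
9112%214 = 124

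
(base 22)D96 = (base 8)14540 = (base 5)201441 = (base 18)120G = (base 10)6496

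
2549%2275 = 274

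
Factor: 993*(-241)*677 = -1*3^1*241^1*331^1*677^1 = -162014901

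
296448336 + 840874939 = 1137323275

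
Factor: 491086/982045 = 2^1 * 5^(-1) * 29^1 * 197^(-1) * 997^(-1) * 8467^1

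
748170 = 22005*34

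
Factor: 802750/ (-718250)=-1*17^ (-1)*19^1=-19/17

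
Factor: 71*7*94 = 2^1*7^1*47^1*71^1 = 46718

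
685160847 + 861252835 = 1546413682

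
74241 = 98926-24685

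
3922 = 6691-2769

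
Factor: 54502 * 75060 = 2^3 * 3^3 * 5^1 * 7^1 * 17^1 * 139^1 * 229^1 = 4090920120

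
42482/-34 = -21241/17 ≈ -1249.47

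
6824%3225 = 374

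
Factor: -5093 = -1 * 11^1 * 463^1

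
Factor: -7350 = -1 * 2^1 * 3^1 * 5^2 * 7^2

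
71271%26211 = 18849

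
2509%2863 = 2509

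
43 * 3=129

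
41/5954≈0.00689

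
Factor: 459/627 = 3^2*11^(-1)*17^1*19^(-1) = 153/209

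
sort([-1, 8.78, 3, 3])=[-1, 3, 3, 8.78]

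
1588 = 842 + 746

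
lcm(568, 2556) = 5112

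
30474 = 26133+4341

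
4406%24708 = 4406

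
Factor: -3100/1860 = -1 * 3^(-1) * 5^1 = -5/3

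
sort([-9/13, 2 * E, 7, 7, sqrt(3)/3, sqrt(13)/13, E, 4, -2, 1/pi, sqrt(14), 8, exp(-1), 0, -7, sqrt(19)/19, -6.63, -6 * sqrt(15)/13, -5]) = [-7, -6.63, -5, -2, -6 * sqrt(15)/13, -9/13, 0, sqrt(19)/19, sqrt(13)/13, 1/pi, exp(-1), sqrt(3)/3, E, sqrt(14), 4, 2 * E, 7, 7, 8]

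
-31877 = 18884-50761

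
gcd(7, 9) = 1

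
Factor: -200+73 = -1 * 127^1 = -127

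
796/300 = 199/75≈2.65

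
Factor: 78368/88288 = 79^1 * 89^(-1) = 79/89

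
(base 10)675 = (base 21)1b3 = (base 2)1010100011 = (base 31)lo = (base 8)1243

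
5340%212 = 40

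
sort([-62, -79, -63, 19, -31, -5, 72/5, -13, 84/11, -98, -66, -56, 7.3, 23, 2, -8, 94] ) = [-98, -79, -66, -63, -62, -56, -31, -13, -8, -5, 2, 7.3, 84/11, 72/5, 19, 23, 94] 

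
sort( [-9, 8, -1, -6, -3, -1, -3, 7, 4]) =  [-9, -6, -3, -3, -1, -1, 4, 7, 8]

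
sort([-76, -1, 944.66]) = [-76, -1, 944.66]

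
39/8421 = 13/2807 ≈ 0.00463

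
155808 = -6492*(-24)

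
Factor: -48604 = -1*2^2*29^1*419^1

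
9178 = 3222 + 5956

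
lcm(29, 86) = 2494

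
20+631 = 651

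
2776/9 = 308 + 4/9 ≈ 308.44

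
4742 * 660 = 3129720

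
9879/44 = 224+23/44 ≈ 224.52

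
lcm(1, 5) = 5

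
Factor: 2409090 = 2^1*3^1*5^1*131^1*613^1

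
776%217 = 125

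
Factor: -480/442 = -1 * 2^4 * 3^1 * 5^1 * 13^(-1) * 17^(-1) = -240/221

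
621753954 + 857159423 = 1478913377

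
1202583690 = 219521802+983061888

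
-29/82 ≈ -0.354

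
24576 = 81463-56887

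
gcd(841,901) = 1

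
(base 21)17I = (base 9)743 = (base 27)MC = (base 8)1136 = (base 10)606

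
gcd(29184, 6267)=3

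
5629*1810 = 10188490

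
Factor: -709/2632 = -1 * 2^ (-3) * 7^ (-1) * 47^ (-1) * 709^1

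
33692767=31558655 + 2134112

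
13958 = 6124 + 7834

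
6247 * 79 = 493513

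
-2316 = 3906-6222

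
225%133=92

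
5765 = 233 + 5532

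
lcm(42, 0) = 0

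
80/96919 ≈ 0.000825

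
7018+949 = 7967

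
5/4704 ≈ 0.00106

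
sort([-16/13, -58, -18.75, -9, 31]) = [-58, -18.75, -9, -16/13, 31]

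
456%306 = 150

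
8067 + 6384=14451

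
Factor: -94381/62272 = -1*2^(-6)*97^1 = -97/64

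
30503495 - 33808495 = -3305000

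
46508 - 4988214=-4941706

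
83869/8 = 10483 + 5/8 ≈ 10483.63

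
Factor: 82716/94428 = 3^(-1) * 43^(-1) * 113^1 = 113/129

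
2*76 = 152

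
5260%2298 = 664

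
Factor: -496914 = -1*2^1*3^1*11^1*7529^1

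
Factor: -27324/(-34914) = 2^1*3^2*23^(-1) = 18/23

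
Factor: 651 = 3^1*7^1*31^1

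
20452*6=122712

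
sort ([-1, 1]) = [-1, 1]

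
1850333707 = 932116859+918216848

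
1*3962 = 3962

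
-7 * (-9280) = 64960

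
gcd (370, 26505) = 5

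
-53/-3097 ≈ 0.0171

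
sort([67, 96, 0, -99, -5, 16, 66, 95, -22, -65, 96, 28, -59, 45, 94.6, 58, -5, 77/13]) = [-99, -65, -59, -22, -5, -5, 0, 77/13, 16, 28, 45, 58, 66, 67, 94.6, 95, 96, 96]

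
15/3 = 5 = 5.00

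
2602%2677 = 2602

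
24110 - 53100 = -28990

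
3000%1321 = 358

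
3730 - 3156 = 574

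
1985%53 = 24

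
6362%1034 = 158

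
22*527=11594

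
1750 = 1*1750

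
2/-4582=-1/2291 ≈ -0.000436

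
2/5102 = 1/2551 ≈ 0.000392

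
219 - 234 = -15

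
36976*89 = 3290864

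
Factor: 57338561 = 7^1*19^1*31^1*13907^1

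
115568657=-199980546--315549203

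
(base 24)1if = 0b1111111111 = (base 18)32f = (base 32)vv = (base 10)1023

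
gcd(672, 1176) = 168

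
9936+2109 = 12045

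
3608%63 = 17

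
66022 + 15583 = 81605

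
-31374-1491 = -32865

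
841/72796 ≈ 0.0116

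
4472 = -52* (-86)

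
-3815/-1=3815=3815.00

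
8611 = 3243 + 5368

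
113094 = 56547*2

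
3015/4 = 753+3/4 = 753.75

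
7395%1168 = 387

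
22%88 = 22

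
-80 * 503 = -40240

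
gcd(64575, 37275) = 525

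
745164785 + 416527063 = 1161691848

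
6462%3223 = 16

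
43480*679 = 29522920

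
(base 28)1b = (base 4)213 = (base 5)124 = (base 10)39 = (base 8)47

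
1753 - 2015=-262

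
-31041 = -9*3449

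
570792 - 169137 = 401655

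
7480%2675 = 2130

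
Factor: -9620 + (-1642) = -1*2^1*3^1*1877^1 = -11262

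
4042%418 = 280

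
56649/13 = 4357 + 8/13 ≈ 4357.62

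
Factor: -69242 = -1 * 2^1 * 89^1 * 389^1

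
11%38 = 11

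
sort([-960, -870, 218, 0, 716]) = [-960, -870, 0, 218, 716]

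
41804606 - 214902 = 41589704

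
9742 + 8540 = 18282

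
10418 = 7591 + 2827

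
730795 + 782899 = 1513694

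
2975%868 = 371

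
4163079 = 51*81629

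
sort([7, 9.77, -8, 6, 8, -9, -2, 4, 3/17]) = [-9, -8, -2, 3/17, 4, 6, 7, 8, 9.77]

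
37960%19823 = 18137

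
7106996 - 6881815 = 225181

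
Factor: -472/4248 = -1*3^(-2) = -1/9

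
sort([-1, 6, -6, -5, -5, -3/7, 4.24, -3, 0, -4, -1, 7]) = [-6, -5, -5, -4, -3, -1, -1, -3/7, 0, 4.24, 6, 7]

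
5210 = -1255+6465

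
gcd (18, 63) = 9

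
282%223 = 59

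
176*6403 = 1126928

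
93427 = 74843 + 18584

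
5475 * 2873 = 15729675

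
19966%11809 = 8157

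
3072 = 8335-5263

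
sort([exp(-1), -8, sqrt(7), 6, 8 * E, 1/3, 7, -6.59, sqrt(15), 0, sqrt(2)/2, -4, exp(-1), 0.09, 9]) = [-8, -6.59, -4, 0, 0.09, 1/3, exp(-1), exp(-1), sqrt(2)/2, sqrt(7), sqrt(15), 6, 7, 9, 8 * E]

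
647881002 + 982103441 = 1629984443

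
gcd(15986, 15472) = 2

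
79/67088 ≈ 0.00118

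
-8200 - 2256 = -10456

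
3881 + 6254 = 10135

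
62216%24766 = 12684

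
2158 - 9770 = -7612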